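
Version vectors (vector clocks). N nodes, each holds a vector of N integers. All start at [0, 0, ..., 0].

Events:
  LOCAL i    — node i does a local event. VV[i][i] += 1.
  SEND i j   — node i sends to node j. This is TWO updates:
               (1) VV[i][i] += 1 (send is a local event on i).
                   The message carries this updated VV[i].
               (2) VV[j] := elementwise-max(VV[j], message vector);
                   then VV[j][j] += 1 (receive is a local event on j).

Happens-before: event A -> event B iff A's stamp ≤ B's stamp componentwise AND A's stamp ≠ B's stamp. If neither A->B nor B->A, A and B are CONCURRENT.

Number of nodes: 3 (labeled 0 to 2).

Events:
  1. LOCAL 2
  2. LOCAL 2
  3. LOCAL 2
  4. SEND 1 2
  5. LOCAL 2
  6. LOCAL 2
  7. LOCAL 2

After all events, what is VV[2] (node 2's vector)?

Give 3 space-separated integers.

Initial: VV[0]=[0, 0, 0]
Initial: VV[1]=[0, 0, 0]
Initial: VV[2]=[0, 0, 0]
Event 1: LOCAL 2: VV[2][2]++ -> VV[2]=[0, 0, 1]
Event 2: LOCAL 2: VV[2][2]++ -> VV[2]=[0, 0, 2]
Event 3: LOCAL 2: VV[2][2]++ -> VV[2]=[0, 0, 3]
Event 4: SEND 1->2: VV[1][1]++ -> VV[1]=[0, 1, 0], msg_vec=[0, 1, 0]; VV[2]=max(VV[2],msg_vec) then VV[2][2]++ -> VV[2]=[0, 1, 4]
Event 5: LOCAL 2: VV[2][2]++ -> VV[2]=[0, 1, 5]
Event 6: LOCAL 2: VV[2][2]++ -> VV[2]=[0, 1, 6]
Event 7: LOCAL 2: VV[2][2]++ -> VV[2]=[0, 1, 7]
Final vectors: VV[0]=[0, 0, 0]; VV[1]=[0, 1, 0]; VV[2]=[0, 1, 7]

Answer: 0 1 7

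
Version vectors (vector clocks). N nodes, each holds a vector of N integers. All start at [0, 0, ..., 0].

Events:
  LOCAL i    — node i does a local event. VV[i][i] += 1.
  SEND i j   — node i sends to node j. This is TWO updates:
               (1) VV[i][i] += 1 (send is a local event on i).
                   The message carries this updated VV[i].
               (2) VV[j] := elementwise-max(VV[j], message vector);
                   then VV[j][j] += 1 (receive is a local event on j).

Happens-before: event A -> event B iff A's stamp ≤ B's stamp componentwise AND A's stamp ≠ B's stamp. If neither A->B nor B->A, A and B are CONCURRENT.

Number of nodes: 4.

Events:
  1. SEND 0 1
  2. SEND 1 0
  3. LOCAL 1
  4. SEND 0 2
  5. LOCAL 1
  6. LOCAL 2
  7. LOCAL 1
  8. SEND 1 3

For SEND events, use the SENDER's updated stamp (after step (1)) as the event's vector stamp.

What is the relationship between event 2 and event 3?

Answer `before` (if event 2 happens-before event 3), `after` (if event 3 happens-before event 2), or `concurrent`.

Answer: before

Derivation:
Initial: VV[0]=[0, 0, 0, 0]
Initial: VV[1]=[0, 0, 0, 0]
Initial: VV[2]=[0, 0, 0, 0]
Initial: VV[3]=[0, 0, 0, 0]
Event 1: SEND 0->1: VV[0][0]++ -> VV[0]=[1, 0, 0, 0], msg_vec=[1, 0, 0, 0]; VV[1]=max(VV[1],msg_vec) then VV[1][1]++ -> VV[1]=[1, 1, 0, 0]
Event 2: SEND 1->0: VV[1][1]++ -> VV[1]=[1, 2, 0, 0], msg_vec=[1, 2, 0, 0]; VV[0]=max(VV[0],msg_vec) then VV[0][0]++ -> VV[0]=[2, 2, 0, 0]
Event 3: LOCAL 1: VV[1][1]++ -> VV[1]=[1, 3, 0, 0]
Event 4: SEND 0->2: VV[0][0]++ -> VV[0]=[3, 2, 0, 0], msg_vec=[3, 2, 0, 0]; VV[2]=max(VV[2],msg_vec) then VV[2][2]++ -> VV[2]=[3, 2, 1, 0]
Event 5: LOCAL 1: VV[1][1]++ -> VV[1]=[1, 4, 0, 0]
Event 6: LOCAL 2: VV[2][2]++ -> VV[2]=[3, 2, 2, 0]
Event 7: LOCAL 1: VV[1][1]++ -> VV[1]=[1, 5, 0, 0]
Event 8: SEND 1->3: VV[1][1]++ -> VV[1]=[1, 6, 0, 0], msg_vec=[1, 6, 0, 0]; VV[3]=max(VV[3],msg_vec) then VV[3][3]++ -> VV[3]=[1, 6, 0, 1]
Event 2 stamp: [1, 2, 0, 0]
Event 3 stamp: [1, 3, 0, 0]
[1, 2, 0, 0] <= [1, 3, 0, 0]? True
[1, 3, 0, 0] <= [1, 2, 0, 0]? False
Relation: before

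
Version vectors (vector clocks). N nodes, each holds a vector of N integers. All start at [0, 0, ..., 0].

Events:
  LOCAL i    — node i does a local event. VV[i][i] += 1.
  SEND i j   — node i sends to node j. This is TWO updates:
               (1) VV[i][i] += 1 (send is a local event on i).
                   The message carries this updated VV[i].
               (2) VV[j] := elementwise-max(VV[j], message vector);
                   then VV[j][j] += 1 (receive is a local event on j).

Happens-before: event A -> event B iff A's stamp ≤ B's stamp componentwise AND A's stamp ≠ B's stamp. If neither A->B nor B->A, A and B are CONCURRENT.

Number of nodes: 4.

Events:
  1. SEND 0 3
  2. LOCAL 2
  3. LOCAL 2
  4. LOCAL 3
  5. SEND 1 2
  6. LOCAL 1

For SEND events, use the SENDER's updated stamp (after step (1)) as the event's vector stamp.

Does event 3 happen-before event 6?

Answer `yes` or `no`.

Answer: no

Derivation:
Initial: VV[0]=[0, 0, 0, 0]
Initial: VV[1]=[0, 0, 0, 0]
Initial: VV[2]=[0, 0, 0, 0]
Initial: VV[3]=[0, 0, 0, 0]
Event 1: SEND 0->3: VV[0][0]++ -> VV[0]=[1, 0, 0, 0], msg_vec=[1, 0, 0, 0]; VV[3]=max(VV[3],msg_vec) then VV[3][3]++ -> VV[3]=[1, 0, 0, 1]
Event 2: LOCAL 2: VV[2][2]++ -> VV[2]=[0, 0, 1, 0]
Event 3: LOCAL 2: VV[2][2]++ -> VV[2]=[0, 0, 2, 0]
Event 4: LOCAL 3: VV[3][3]++ -> VV[3]=[1, 0, 0, 2]
Event 5: SEND 1->2: VV[1][1]++ -> VV[1]=[0, 1, 0, 0], msg_vec=[0, 1, 0, 0]; VV[2]=max(VV[2],msg_vec) then VV[2][2]++ -> VV[2]=[0, 1, 3, 0]
Event 6: LOCAL 1: VV[1][1]++ -> VV[1]=[0, 2, 0, 0]
Event 3 stamp: [0, 0, 2, 0]
Event 6 stamp: [0, 2, 0, 0]
[0, 0, 2, 0] <= [0, 2, 0, 0]? False. Equal? False. Happens-before: False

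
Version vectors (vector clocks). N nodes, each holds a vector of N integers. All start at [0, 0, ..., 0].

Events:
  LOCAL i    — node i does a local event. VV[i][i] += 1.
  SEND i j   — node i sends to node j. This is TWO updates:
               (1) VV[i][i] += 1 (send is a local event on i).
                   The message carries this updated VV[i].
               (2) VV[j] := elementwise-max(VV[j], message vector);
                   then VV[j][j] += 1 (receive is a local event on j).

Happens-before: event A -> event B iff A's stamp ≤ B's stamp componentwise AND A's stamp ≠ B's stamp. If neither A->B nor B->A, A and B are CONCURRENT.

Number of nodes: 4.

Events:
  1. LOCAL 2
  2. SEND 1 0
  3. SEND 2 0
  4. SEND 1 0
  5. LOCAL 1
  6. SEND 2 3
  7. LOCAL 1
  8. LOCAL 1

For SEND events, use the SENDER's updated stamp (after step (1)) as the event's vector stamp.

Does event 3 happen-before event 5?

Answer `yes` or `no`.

Answer: no

Derivation:
Initial: VV[0]=[0, 0, 0, 0]
Initial: VV[1]=[0, 0, 0, 0]
Initial: VV[2]=[0, 0, 0, 0]
Initial: VV[3]=[0, 0, 0, 0]
Event 1: LOCAL 2: VV[2][2]++ -> VV[2]=[0, 0, 1, 0]
Event 2: SEND 1->0: VV[1][1]++ -> VV[1]=[0, 1, 0, 0], msg_vec=[0, 1, 0, 0]; VV[0]=max(VV[0],msg_vec) then VV[0][0]++ -> VV[0]=[1, 1, 0, 0]
Event 3: SEND 2->0: VV[2][2]++ -> VV[2]=[0, 0, 2, 0], msg_vec=[0, 0, 2, 0]; VV[0]=max(VV[0],msg_vec) then VV[0][0]++ -> VV[0]=[2, 1, 2, 0]
Event 4: SEND 1->0: VV[1][1]++ -> VV[1]=[0, 2, 0, 0], msg_vec=[0, 2, 0, 0]; VV[0]=max(VV[0],msg_vec) then VV[0][0]++ -> VV[0]=[3, 2, 2, 0]
Event 5: LOCAL 1: VV[1][1]++ -> VV[1]=[0, 3, 0, 0]
Event 6: SEND 2->3: VV[2][2]++ -> VV[2]=[0, 0, 3, 0], msg_vec=[0, 0, 3, 0]; VV[3]=max(VV[3],msg_vec) then VV[3][3]++ -> VV[3]=[0, 0, 3, 1]
Event 7: LOCAL 1: VV[1][1]++ -> VV[1]=[0, 4, 0, 0]
Event 8: LOCAL 1: VV[1][1]++ -> VV[1]=[0, 5, 0, 0]
Event 3 stamp: [0, 0, 2, 0]
Event 5 stamp: [0, 3, 0, 0]
[0, 0, 2, 0] <= [0, 3, 0, 0]? False. Equal? False. Happens-before: False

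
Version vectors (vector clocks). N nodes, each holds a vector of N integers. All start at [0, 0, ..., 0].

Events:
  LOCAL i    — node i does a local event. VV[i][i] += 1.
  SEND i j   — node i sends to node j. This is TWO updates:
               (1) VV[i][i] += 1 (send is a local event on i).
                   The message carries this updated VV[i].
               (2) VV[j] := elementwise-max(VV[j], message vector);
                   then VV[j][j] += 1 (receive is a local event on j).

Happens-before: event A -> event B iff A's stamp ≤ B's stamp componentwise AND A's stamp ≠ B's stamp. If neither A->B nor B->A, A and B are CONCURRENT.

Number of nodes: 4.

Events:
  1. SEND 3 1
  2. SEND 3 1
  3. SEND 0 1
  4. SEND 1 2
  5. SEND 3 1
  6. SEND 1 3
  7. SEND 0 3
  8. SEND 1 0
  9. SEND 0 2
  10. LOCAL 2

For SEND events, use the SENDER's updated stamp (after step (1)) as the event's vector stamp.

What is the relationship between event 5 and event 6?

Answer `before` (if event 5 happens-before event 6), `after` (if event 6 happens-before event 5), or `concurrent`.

Answer: before

Derivation:
Initial: VV[0]=[0, 0, 0, 0]
Initial: VV[1]=[0, 0, 0, 0]
Initial: VV[2]=[0, 0, 0, 0]
Initial: VV[3]=[0, 0, 0, 0]
Event 1: SEND 3->1: VV[3][3]++ -> VV[3]=[0, 0, 0, 1], msg_vec=[0, 0, 0, 1]; VV[1]=max(VV[1],msg_vec) then VV[1][1]++ -> VV[1]=[0, 1, 0, 1]
Event 2: SEND 3->1: VV[3][3]++ -> VV[3]=[0, 0, 0, 2], msg_vec=[0, 0, 0, 2]; VV[1]=max(VV[1],msg_vec) then VV[1][1]++ -> VV[1]=[0, 2, 0, 2]
Event 3: SEND 0->1: VV[0][0]++ -> VV[0]=[1, 0, 0, 0], msg_vec=[1, 0, 0, 0]; VV[1]=max(VV[1],msg_vec) then VV[1][1]++ -> VV[1]=[1, 3, 0, 2]
Event 4: SEND 1->2: VV[1][1]++ -> VV[1]=[1, 4, 0, 2], msg_vec=[1, 4, 0, 2]; VV[2]=max(VV[2],msg_vec) then VV[2][2]++ -> VV[2]=[1, 4, 1, 2]
Event 5: SEND 3->1: VV[3][3]++ -> VV[3]=[0, 0, 0, 3], msg_vec=[0, 0, 0, 3]; VV[1]=max(VV[1],msg_vec) then VV[1][1]++ -> VV[1]=[1, 5, 0, 3]
Event 6: SEND 1->3: VV[1][1]++ -> VV[1]=[1, 6, 0, 3], msg_vec=[1, 6, 0, 3]; VV[3]=max(VV[3],msg_vec) then VV[3][3]++ -> VV[3]=[1, 6, 0, 4]
Event 7: SEND 0->3: VV[0][0]++ -> VV[0]=[2, 0, 0, 0], msg_vec=[2, 0, 0, 0]; VV[3]=max(VV[3],msg_vec) then VV[3][3]++ -> VV[3]=[2, 6, 0, 5]
Event 8: SEND 1->0: VV[1][1]++ -> VV[1]=[1, 7, 0, 3], msg_vec=[1, 7, 0, 3]; VV[0]=max(VV[0],msg_vec) then VV[0][0]++ -> VV[0]=[3, 7, 0, 3]
Event 9: SEND 0->2: VV[0][0]++ -> VV[0]=[4, 7, 0, 3], msg_vec=[4, 7, 0, 3]; VV[2]=max(VV[2],msg_vec) then VV[2][2]++ -> VV[2]=[4, 7, 2, 3]
Event 10: LOCAL 2: VV[2][2]++ -> VV[2]=[4, 7, 3, 3]
Event 5 stamp: [0, 0, 0, 3]
Event 6 stamp: [1, 6, 0, 3]
[0, 0, 0, 3] <= [1, 6, 0, 3]? True
[1, 6, 0, 3] <= [0, 0, 0, 3]? False
Relation: before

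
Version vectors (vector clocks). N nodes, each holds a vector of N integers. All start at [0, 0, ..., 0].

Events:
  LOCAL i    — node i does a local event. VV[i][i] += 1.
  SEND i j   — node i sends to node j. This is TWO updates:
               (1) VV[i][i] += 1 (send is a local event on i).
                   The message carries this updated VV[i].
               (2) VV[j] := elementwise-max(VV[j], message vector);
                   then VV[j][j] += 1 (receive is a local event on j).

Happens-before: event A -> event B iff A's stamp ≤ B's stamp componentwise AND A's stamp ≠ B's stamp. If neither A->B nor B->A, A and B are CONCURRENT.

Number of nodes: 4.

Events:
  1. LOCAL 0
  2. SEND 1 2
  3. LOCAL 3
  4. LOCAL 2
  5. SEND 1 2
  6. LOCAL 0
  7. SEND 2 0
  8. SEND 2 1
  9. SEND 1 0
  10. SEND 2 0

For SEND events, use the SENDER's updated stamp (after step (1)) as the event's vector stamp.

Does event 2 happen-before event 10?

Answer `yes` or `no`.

Answer: yes

Derivation:
Initial: VV[0]=[0, 0, 0, 0]
Initial: VV[1]=[0, 0, 0, 0]
Initial: VV[2]=[0, 0, 0, 0]
Initial: VV[3]=[0, 0, 0, 0]
Event 1: LOCAL 0: VV[0][0]++ -> VV[0]=[1, 0, 0, 0]
Event 2: SEND 1->2: VV[1][1]++ -> VV[1]=[0, 1, 0, 0], msg_vec=[0, 1, 0, 0]; VV[2]=max(VV[2],msg_vec) then VV[2][2]++ -> VV[2]=[0, 1, 1, 0]
Event 3: LOCAL 3: VV[3][3]++ -> VV[3]=[0, 0, 0, 1]
Event 4: LOCAL 2: VV[2][2]++ -> VV[2]=[0, 1, 2, 0]
Event 5: SEND 1->2: VV[1][1]++ -> VV[1]=[0, 2, 0, 0], msg_vec=[0, 2, 0, 0]; VV[2]=max(VV[2],msg_vec) then VV[2][2]++ -> VV[2]=[0, 2, 3, 0]
Event 6: LOCAL 0: VV[0][0]++ -> VV[0]=[2, 0, 0, 0]
Event 7: SEND 2->0: VV[2][2]++ -> VV[2]=[0, 2, 4, 0], msg_vec=[0, 2, 4, 0]; VV[0]=max(VV[0],msg_vec) then VV[0][0]++ -> VV[0]=[3, 2, 4, 0]
Event 8: SEND 2->1: VV[2][2]++ -> VV[2]=[0, 2, 5, 0], msg_vec=[0, 2, 5, 0]; VV[1]=max(VV[1],msg_vec) then VV[1][1]++ -> VV[1]=[0, 3, 5, 0]
Event 9: SEND 1->0: VV[1][1]++ -> VV[1]=[0, 4, 5, 0], msg_vec=[0, 4, 5, 0]; VV[0]=max(VV[0],msg_vec) then VV[0][0]++ -> VV[0]=[4, 4, 5, 0]
Event 10: SEND 2->0: VV[2][2]++ -> VV[2]=[0, 2, 6, 0], msg_vec=[0, 2, 6, 0]; VV[0]=max(VV[0],msg_vec) then VV[0][0]++ -> VV[0]=[5, 4, 6, 0]
Event 2 stamp: [0, 1, 0, 0]
Event 10 stamp: [0, 2, 6, 0]
[0, 1, 0, 0] <= [0, 2, 6, 0]? True. Equal? False. Happens-before: True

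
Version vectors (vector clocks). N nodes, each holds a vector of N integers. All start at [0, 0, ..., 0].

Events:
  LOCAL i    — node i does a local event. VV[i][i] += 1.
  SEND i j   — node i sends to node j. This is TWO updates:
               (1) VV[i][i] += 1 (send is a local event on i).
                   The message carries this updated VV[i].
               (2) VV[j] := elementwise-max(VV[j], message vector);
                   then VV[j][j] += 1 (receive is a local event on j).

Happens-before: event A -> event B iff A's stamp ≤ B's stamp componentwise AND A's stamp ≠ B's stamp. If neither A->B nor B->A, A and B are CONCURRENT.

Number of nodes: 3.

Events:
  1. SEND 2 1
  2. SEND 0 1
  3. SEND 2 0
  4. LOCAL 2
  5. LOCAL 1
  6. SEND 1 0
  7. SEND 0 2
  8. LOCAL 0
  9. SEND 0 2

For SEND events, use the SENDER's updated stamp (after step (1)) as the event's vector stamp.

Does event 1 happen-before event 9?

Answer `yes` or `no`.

Initial: VV[0]=[0, 0, 0]
Initial: VV[1]=[0, 0, 0]
Initial: VV[2]=[0, 0, 0]
Event 1: SEND 2->1: VV[2][2]++ -> VV[2]=[0, 0, 1], msg_vec=[0, 0, 1]; VV[1]=max(VV[1],msg_vec) then VV[1][1]++ -> VV[1]=[0, 1, 1]
Event 2: SEND 0->1: VV[0][0]++ -> VV[0]=[1, 0, 0], msg_vec=[1, 0, 0]; VV[1]=max(VV[1],msg_vec) then VV[1][1]++ -> VV[1]=[1, 2, 1]
Event 3: SEND 2->0: VV[2][2]++ -> VV[2]=[0, 0, 2], msg_vec=[0, 0, 2]; VV[0]=max(VV[0],msg_vec) then VV[0][0]++ -> VV[0]=[2, 0, 2]
Event 4: LOCAL 2: VV[2][2]++ -> VV[2]=[0, 0, 3]
Event 5: LOCAL 1: VV[1][1]++ -> VV[1]=[1, 3, 1]
Event 6: SEND 1->0: VV[1][1]++ -> VV[1]=[1, 4, 1], msg_vec=[1, 4, 1]; VV[0]=max(VV[0],msg_vec) then VV[0][0]++ -> VV[0]=[3, 4, 2]
Event 7: SEND 0->2: VV[0][0]++ -> VV[0]=[4, 4, 2], msg_vec=[4, 4, 2]; VV[2]=max(VV[2],msg_vec) then VV[2][2]++ -> VV[2]=[4, 4, 4]
Event 8: LOCAL 0: VV[0][0]++ -> VV[0]=[5, 4, 2]
Event 9: SEND 0->2: VV[0][0]++ -> VV[0]=[6, 4, 2], msg_vec=[6, 4, 2]; VV[2]=max(VV[2],msg_vec) then VV[2][2]++ -> VV[2]=[6, 4, 5]
Event 1 stamp: [0, 0, 1]
Event 9 stamp: [6, 4, 2]
[0, 0, 1] <= [6, 4, 2]? True. Equal? False. Happens-before: True

Answer: yes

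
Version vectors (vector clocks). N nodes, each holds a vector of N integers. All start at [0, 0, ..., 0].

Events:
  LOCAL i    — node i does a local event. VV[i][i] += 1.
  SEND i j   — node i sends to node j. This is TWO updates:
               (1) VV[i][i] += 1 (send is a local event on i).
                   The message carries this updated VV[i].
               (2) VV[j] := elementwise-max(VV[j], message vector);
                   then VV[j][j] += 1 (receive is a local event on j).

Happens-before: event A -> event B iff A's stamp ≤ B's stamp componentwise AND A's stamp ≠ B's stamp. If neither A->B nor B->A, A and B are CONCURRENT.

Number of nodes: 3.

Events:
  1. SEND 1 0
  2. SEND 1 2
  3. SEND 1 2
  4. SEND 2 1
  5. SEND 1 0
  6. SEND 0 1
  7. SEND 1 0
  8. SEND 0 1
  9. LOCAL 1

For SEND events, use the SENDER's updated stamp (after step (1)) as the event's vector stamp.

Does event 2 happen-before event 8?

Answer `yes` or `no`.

Answer: yes

Derivation:
Initial: VV[0]=[0, 0, 0]
Initial: VV[1]=[0, 0, 0]
Initial: VV[2]=[0, 0, 0]
Event 1: SEND 1->0: VV[1][1]++ -> VV[1]=[0, 1, 0], msg_vec=[0, 1, 0]; VV[0]=max(VV[0],msg_vec) then VV[0][0]++ -> VV[0]=[1, 1, 0]
Event 2: SEND 1->2: VV[1][1]++ -> VV[1]=[0, 2, 0], msg_vec=[0, 2, 0]; VV[2]=max(VV[2],msg_vec) then VV[2][2]++ -> VV[2]=[0, 2, 1]
Event 3: SEND 1->2: VV[1][1]++ -> VV[1]=[0, 3, 0], msg_vec=[0, 3, 0]; VV[2]=max(VV[2],msg_vec) then VV[2][2]++ -> VV[2]=[0, 3, 2]
Event 4: SEND 2->1: VV[2][2]++ -> VV[2]=[0, 3, 3], msg_vec=[0, 3, 3]; VV[1]=max(VV[1],msg_vec) then VV[1][1]++ -> VV[1]=[0, 4, 3]
Event 5: SEND 1->0: VV[1][1]++ -> VV[1]=[0, 5, 3], msg_vec=[0, 5, 3]; VV[0]=max(VV[0],msg_vec) then VV[0][0]++ -> VV[0]=[2, 5, 3]
Event 6: SEND 0->1: VV[0][0]++ -> VV[0]=[3, 5, 3], msg_vec=[3, 5, 3]; VV[1]=max(VV[1],msg_vec) then VV[1][1]++ -> VV[1]=[3, 6, 3]
Event 7: SEND 1->0: VV[1][1]++ -> VV[1]=[3, 7, 3], msg_vec=[3, 7, 3]; VV[0]=max(VV[0],msg_vec) then VV[0][0]++ -> VV[0]=[4, 7, 3]
Event 8: SEND 0->1: VV[0][0]++ -> VV[0]=[5, 7, 3], msg_vec=[5, 7, 3]; VV[1]=max(VV[1],msg_vec) then VV[1][1]++ -> VV[1]=[5, 8, 3]
Event 9: LOCAL 1: VV[1][1]++ -> VV[1]=[5, 9, 3]
Event 2 stamp: [0, 2, 0]
Event 8 stamp: [5, 7, 3]
[0, 2, 0] <= [5, 7, 3]? True. Equal? False. Happens-before: True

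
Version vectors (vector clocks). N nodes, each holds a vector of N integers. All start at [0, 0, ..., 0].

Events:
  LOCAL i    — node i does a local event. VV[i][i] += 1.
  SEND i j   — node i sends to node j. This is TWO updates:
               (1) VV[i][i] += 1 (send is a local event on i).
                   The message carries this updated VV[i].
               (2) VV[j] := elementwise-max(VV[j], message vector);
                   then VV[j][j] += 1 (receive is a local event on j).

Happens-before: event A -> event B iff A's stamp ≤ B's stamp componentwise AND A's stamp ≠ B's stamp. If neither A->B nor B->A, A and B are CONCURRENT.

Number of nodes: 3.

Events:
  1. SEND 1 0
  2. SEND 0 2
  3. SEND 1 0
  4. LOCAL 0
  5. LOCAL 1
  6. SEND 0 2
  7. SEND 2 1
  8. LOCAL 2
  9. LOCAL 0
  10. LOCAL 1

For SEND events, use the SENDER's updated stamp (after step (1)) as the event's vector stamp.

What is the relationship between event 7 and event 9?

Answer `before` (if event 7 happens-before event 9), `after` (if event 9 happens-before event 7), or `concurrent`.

Answer: concurrent

Derivation:
Initial: VV[0]=[0, 0, 0]
Initial: VV[1]=[0, 0, 0]
Initial: VV[2]=[0, 0, 0]
Event 1: SEND 1->0: VV[1][1]++ -> VV[1]=[0, 1, 0], msg_vec=[0, 1, 0]; VV[0]=max(VV[0],msg_vec) then VV[0][0]++ -> VV[0]=[1, 1, 0]
Event 2: SEND 0->2: VV[0][0]++ -> VV[0]=[2, 1, 0], msg_vec=[2, 1, 0]; VV[2]=max(VV[2],msg_vec) then VV[2][2]++ -> VV[2]=[2, 1, 1]
Event 3: SEND 1->0: VV[1][1]++ -> VV[1]=[0, 2, 0], msg_vec=[0, 2, 0]; VV[0]=max(VV[0],msg_vec) then VV[0][0]++ -> VV[0]=[3, 2, 0]
Event 4: LOCAL 0: VV[0][0]++ -> VV[0]=[4, 2, 0]
Event 5: LOCAL 1: VV[1][1]++ -> VV[1]=[0, 3, 0]
Event 6: SEND 0->2: VV[0][0]++ -> VV[0]=[5, 2, 0], msg_vec=[5, 2, 0]; VV[2]=max(VV[2],msg_vec) then VV[2][2]++ -> VV[2]=[5, 2, 2]
Event 7: SEND 2->1: VV[2][2]++ -> VV[2]=[5, 2, 3], msg_vec=[5, 2, 3]; VV[1]=max(VV[1],msg_vec) then VV[1][1]++ -> VV[1]=[5, 4, 3]
Event 8: LOCAL 2: VV[2][2]++ -> VV[2]=[5, 2, 4]
Event 9: LOCAL 0: VV[0][0]++ -> VV[0]=[6, 2, 0]
Event 10: LOCAL 1: VV[1][1]++ -> VV[1]=[5, 5, 3]
Event 7 stamp: [5, 2, 3]
Event 9 stamp: [6, 2, 0]
[5, 2, 3] <= [6, 2, 0]? False
[6, 2, 0] <= [5, 2, 3]? False
Relation: concurrent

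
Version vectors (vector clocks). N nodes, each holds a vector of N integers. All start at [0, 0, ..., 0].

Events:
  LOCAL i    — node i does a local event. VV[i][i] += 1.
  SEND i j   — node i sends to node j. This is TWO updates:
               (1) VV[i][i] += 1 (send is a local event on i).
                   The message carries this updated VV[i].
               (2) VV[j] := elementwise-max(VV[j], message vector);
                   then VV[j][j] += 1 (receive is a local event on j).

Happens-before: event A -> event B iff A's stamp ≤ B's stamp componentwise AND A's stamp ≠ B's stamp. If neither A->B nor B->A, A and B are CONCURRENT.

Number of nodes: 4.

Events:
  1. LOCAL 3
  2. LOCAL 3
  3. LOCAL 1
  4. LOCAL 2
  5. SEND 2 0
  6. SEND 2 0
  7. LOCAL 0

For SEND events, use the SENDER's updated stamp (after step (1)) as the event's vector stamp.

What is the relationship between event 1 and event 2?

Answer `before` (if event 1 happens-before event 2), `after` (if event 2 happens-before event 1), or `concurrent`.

Initial: VV[0]=[0, 0, 0, 0]
Initial: VV[1]=[0, 0, 0, 0]
Initial: VV[2]=[0, 0, 0, 0]
Initial: VV[3]=[0, 0, 0, 0]
Event 1: LOCAL 3: VV[3][3]++ -> VV[3]=[0, 0, 0, 1]
Event 2: LOCAL 3: VV[3][3]++ -> VV[3]=[0, 0, 0, 2]
Event 3: LOCAL 1: VV[1][1]++ -> VV[1]=[0, 1, 0, 0]
Event 4: LOCAL 2: VV[2][2]++ -> VV[2]=[0, 0, 1, 0]
Event 5: SEND 2->0: VV[2][2]++ -> VV[2]=[0, 0, 2, 0], msg_vec=[0, 0, 2, 0]; VV[0]=max(VV[0],msg_vec) then VV[0][0]++ -> VV[0]=[1, 0, 2, 0]
Event 6: SEND 2->0: VV[2][2]++ -> VV[2]=[0, 0, 3, 0], msg_vec=[0, 0, 3, 0]; VV[0]=max(VV[0],msg_vec) then VV[0][0]++ -> VV[0]=[2, 0, 3, 0]
Event 7: LOCAL 0: VV[0][0]++ -> VV[0]=[3, 0, 3, 0]
Event 1 stamp: [0, 0, 0, 1]
Event 2 stamp: [0, 0, 0, 2]
[0, 0, 0, 1] <= [0, 0, 0, 2]? True
[0, 0, 0, 2] <= [0, 0, 0, 1]? False
Relation: before

Answer: before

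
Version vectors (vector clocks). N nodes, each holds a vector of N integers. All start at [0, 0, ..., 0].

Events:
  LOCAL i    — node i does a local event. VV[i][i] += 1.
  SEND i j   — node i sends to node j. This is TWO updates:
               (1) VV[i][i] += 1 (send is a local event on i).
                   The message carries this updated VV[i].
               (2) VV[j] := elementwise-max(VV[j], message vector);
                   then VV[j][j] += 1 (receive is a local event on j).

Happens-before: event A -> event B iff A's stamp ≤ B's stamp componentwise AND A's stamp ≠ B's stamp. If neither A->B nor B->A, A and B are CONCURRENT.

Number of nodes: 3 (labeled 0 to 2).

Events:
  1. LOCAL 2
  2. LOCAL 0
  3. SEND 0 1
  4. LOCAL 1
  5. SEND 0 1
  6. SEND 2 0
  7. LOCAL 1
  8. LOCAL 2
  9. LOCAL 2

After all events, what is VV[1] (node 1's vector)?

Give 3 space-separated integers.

Answer: 3 4 0

Derivation:
Initial: VV[0]=[0, 0, 0]
Initial: VV[1]=[0, 0, 0]
Initial: VV[2]=[0, 0, 0]
Event 1: LOCAL 2: VV[2][2]++ -> VV[2]=[0, 0, 1]
Event 2: LOCAL 0: VV[0][0]++ -> VV[0]=[1, 0, 0]
Event 3: SEND 0->1: VV[0][0]++ -> VV[0]=[2, 0, 0], msg_vec=[2, 0, 0]; VV[1]=max(VV[1],msg_vec) then VV[1][1]++ -> VV[1]=[2, 1, 0]
Event 4: LOCAL 1: VV[1][1]++ -> VV[1]=[2, 2, 0]
Event 5: SEND 0->1: VV[0][0]++ -> VV[0]=[3, 0, 0], msg_vec=[3, 0, 0]; VV[1]=max(VV[1],msg_vec) then VV[1][1]++ -> VV[1]=[3, 3, 0]
Event 6: SEND 2->0: VV[2][2]++ -> VV[2]=[0, 0, 2], msg_vec=[0, 0, 2]; VV[0]=max(VV[0],msg_vec) then VV[0][0]++ -> VV[0]=[4, 0, 2]
Event 7: LOCAL 1: VV[1][1]++ -> VV[1]=[3, 4, 0]
Event 8: LOCAL 2: VV[2][2]++ -> VV[2]=[0, 0, 3]
Event 9: LOCAL 2: VV[2][2]++ -> VV[2]=[0, 0, 4]
Final vectors: VV[0]=[4, 0, 2]; VV[1]=[3, 4, 0]; VV[2]=[0, 0, 4]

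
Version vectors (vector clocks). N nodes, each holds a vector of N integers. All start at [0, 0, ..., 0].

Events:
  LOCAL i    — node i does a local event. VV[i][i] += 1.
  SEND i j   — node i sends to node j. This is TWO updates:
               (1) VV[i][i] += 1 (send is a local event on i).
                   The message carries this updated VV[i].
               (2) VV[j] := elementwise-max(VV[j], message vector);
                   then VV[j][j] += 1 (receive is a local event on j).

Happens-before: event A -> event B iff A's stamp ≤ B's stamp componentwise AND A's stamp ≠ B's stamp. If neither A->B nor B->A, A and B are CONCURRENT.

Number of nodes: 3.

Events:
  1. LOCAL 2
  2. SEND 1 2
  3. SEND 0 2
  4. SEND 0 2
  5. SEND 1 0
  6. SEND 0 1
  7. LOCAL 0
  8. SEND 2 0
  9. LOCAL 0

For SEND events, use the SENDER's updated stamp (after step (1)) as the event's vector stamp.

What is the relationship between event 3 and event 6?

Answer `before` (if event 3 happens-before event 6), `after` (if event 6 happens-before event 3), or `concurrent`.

Answer: before

Derivation:
Initial: VV[0]=[0, 0, 0]
Initial: VV[1]=[0, 0, 0]
Initial: VV[2]=[0, 0, 0]
Event 1: LOCAL 2: VV[2][2]++ -> VV[2]=[0, 0, 1]
Event 2: SEND 1->2: VV[1][1]++ -> VV[1]=[0, 1, 0], msg_vec=[0, 1, 0]; VV[2]=max(VV[2],msg_vec) then VV[2][2]++ -> VV[2]=[0, 1, 2]
Event 3: SEND 0->2: VV[0][0]++ -> VV[0]=[1, 0, 0], msg_vec=[1, 0, 0]; VV[2]=max(VV[2],msg_vec) then VV[2][2]++ -> VV[2]=[1, 1, 3]
Event 4: SEND 0->2: VV[0][0]++ -> VV[0]=[2, 0, 0], msg_vec=[2, 0, 0]; VV[2]=max(VV[2],msg_vec) then VV[2][2]++ -> VV[2]=[2, 1, 4]
Event 5: SEND 1->0: VV[1][1]++ -> VV[1]=[0, 2, 0], msg_vec=[0, 2, 0]; VV[0]=max(VV[0],msg_vec) then VV[0][0]++ -> VV[0]=[3, 2, 0]
Event 6: SEND 0->1: VV[0][0]++ -> VV[0]=[4, 2, 0], msg_vec=[4, 2, 0]; VV[1]=max(VV[1],msg_vec) then VV[1][1]++ -> VV[1]=[4, 3, 0]
Event 7: LOCAL 0: VV[0][0]++ -> VV[0]=[5, 2, 0]
Event 8: SEND 2->0: VV[2][2]++ -> VV[2]=[2, 1, 5], msg_vec=[2, 1, 5]; VV[0]=max(VV[0],msg_vec) then VV[0][0]++ -> VV[0]=[6, 2, 5]
Event 9: LOCAL 0: VV[0][0]++ -> VV[0]=[7, 2, 5]
Event 3 stamp: [1, 0, 0]
Event 6 stamp: [4, 2, 0]
[1, 0, 0] <= [4, 2, 0]? True
[4, 2, 0] <= [1, 0, 0]? False
Relation: before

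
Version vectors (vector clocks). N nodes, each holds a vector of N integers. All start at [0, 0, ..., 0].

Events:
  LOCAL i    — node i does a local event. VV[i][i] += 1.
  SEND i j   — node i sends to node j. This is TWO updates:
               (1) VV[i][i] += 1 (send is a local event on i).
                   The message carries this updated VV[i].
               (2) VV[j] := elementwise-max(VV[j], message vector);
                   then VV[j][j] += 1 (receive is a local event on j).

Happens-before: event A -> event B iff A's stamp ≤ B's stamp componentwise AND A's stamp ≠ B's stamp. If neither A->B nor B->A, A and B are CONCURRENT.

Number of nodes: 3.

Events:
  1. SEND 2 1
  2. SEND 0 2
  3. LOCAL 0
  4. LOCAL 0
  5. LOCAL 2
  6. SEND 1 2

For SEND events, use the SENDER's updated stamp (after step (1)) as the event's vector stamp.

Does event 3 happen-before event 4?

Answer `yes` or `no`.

Initial: VV[0]=[0, 0, 0]
Initial: VV[1]=[0, 0, 0]
Initial: VV[2]=[0, 0, 0]
Event 1: SEND 2->1: VV[2][2]++ -> VV[2]=[0, 0, 1], msg_vec=[0, 0, 1]; VV[1]=max(VV[1],msg_vec) then VV[1][1]++ -> VV[1]=[0, 1, 1]
Event 2: SEND 0->2: VV[0][0]++ -> VV[0]=[1, 0, 0], msg_vec=[1, 0, 0]; VV[2]=max(VV[2],msg_vec) then VV[2][2]++ -> VV[2]=[1, 0, 2]
Event 3: LOCAL 0: VV[0][0]++ -> VV[0]=[2, 0, 0]
Event 4: LOCAL 0: VV[0][0]++ -> VV[0]=[3, 0, 0]
Event 5: LOCAL 2: VV[2][2]++ -> VV[2]=[1, 0, 3]
Event 6: SEND 1->2: VV[1][1]++ -> VV[1]=[0, 2, 1], msg_vec=[0, 2, 1]; VV[2]=max(VV[2],msg_vec) then VV[2][2]++ -> VV[2]=[1, 2, 4]
Event 3 stamp: [2, 0, 0]
Event 4 stamp: [3, 0, 0]
[2, 0, 0] <= [3, 0, 0]? True. Equal? False. Happens-before: True

Answer: yes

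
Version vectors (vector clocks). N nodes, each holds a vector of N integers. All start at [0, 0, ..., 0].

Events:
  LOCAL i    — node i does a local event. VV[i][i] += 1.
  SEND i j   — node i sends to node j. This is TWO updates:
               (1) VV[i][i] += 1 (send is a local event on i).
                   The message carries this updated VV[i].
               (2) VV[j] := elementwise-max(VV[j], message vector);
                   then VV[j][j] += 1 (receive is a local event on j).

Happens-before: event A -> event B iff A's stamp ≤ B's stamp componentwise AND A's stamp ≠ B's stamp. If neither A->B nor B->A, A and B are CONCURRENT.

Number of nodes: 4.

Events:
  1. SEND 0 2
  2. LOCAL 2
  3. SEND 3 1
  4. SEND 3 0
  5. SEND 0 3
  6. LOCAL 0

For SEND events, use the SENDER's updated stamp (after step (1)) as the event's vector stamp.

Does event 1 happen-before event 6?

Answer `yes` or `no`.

Answer: yes

Derivation:
Initial: VV[0]=[0, 0, 0, 0]
Initial: VV[1]=[0, 0, 0, 0]
Initial: VV[2]=[0, 0, 0, 0]
Initial: VV[3]=[0, 0, 0, 0]
Event 1: SEND 0->2: VV[0][0]++ -> VV[0]=[1, 0, 0, 0], msg_vec=[1, 0, 0, 0]; VV[2]=max(VV[2],msg_vec) then VV[2][2]++ -> VV[2]=[1, 0, 1, 0]
Event 2: LOCAL 2: VV[2][2]++ -> VV[2]=[1, 0, 2, 0]
Event 3: SEND 3->1: VV[3][3]++ -> VV[3]=[0, 0, 0, 1], msg_vec=[0, 0, 0, 1]; VV[1]=max(VV[1],msg_vec) then VV[1][1]++ -> VV[1]=[0, 1, 0, 1]
Event 4: SEND 3->0: VV[3][3]++ -> VV[3]=[0, 0, 0, 2], msg_vec=[0, 0, 0, 2]; VV[0]=max(VV[0],msg_vec) then VV[0][0]++ -> VV[0]=[2, 0, 0, 2]
Event 5: SEND 0->3: VV[0][0]++ -> VV[0]=[3, 0, 0, 2], msg_vec=[3, 0, 0, 2]; VV[3]=max(VV[3],msg_vec) then VV[3][3]++ -> VV[3]=[3, 0, 0, 3]
Event 6: LOCAL 0: VV[0][0]++ -> VV[0]=[4, 0, 0, 2]
Event 1 stamp: [1, 0, 0, 0]
Event 6 stamp: [4, 0, 0, 2]
[1, 0, 0, 0] <= [4, 0, 0, 2]? True. Equal? False. Happens-before: True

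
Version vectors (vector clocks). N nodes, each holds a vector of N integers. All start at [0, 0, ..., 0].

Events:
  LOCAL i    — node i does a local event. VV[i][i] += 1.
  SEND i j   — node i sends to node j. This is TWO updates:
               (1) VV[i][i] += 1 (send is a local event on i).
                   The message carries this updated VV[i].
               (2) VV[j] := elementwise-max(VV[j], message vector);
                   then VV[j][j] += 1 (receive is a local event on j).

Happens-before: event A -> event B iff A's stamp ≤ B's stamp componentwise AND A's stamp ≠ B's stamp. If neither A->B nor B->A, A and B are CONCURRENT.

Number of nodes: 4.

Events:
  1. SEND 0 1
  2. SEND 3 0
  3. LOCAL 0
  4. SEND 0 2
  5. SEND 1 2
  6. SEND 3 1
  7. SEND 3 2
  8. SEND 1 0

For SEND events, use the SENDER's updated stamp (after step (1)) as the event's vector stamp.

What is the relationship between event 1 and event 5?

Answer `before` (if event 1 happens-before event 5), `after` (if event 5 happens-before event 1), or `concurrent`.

Initial: VV[0]=[0, 0, 0, 0]
Initial: VV[1]=[0, 0, 0, 0]
Initial: VV[2]=[0, 0, 0, 0]
Initial: VV[3]=[0, 0, 0, 0]
Event 1: SEND 0->1: VV[0][0]++ -> VV[0]=[1, 0, 0, 0], msg_vec=[1, 0, 0, 0]; VV[1]=max(VV[1],msg_vec) then VV[1][1]++ -> VV[1]=[1, 1, 0, 0]
Event 2: SEND 3->0: VV[3][3]++ -> VV[3]=[0, 0, 0, 1], msg_vec=[0, 0, 0, 1]; VV[0]=max(VV[0],msg_vec) then VV[0][0]++ -> VV[0]=[2, 0, 0, 1]
Event 3: LOCAL 0: VV[0][0]++ -> VV[0]=[3, 0, 0, 1]
Event 4: SEND 0->2: VV[0][0]++ -> VV[0]=[4, 0, 0, 1], msg_vec=[4, 0, 0, 1]; VV[2]=max(VV[2],msg_vec) then VV[2][2]++ -> VV[2]=[4, 0, 1, 1]
Event 5: SEND 1->2: VV[1][1]++ -> VV[1]=[1, 2, 0, 0], msg_vec=[1, 2, 0, 0]; VV[2]=max(VV[2],msg_vec) then VV[2][2]++ -> VV[2]=[4, 2, 2, 1]
Event 6: SEND 3->1: VV[3][3]++ -> VV[3]=[0, 0, 0, 2], msg_vec=[0, 0, 0, 2]; VV[1]=max(VV[1],msg_vec) then VV[1][1]++ -> VV[1]=[1, 3, 0, 2]
Event 7: SEND 3->2: VV[3][3]++ -> VV[3]=[0, 0, 0, 3], msg_vec=[0, 0, 0, 3]; VV[2]=max(VV[2],msg_vec) then VV[2][2]++ -> VV[2]=[4, 2, 3, 3]
Event 8: SEND 1->0: VV[1][1]++ -> VV[1]=[1, 4, 0, 2], msg_vec=[1, 4, 0, 2]; VV[0]=max(VV[0],msg_vec) then VV[0][0]++ -> VV[0]=[5, 4, 0, 2]
Event 1 stamp: [1, 0, 0, 0]
Event 5 stamp: [1, 2, 0, 0]
[1, 0, 0, 0] <= [1, 2, 0, 0]? True
[1, 2, 0, 0] <= [1, 0, 0, 0]? False
Relation: before

Answer: before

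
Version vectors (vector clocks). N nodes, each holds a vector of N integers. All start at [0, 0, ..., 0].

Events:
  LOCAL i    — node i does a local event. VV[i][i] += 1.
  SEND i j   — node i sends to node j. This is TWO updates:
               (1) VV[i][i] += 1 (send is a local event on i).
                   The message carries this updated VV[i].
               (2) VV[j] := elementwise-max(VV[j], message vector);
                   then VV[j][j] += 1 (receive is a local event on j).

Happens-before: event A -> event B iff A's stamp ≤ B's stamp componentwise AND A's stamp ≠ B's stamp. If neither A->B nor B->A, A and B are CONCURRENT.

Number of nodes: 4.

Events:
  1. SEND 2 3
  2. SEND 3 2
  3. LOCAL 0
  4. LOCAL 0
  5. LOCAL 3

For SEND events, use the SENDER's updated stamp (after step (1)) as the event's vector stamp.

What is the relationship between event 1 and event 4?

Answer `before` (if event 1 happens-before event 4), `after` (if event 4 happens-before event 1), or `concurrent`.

Initial: VV[0]=[0, 0, 0, 0]
Initial: VV[1]=[0, 0, 0, 0]
Initial: VV[2]=[0, 0, 0, 0]
Initial: VV[3]=[0, 0, 0, 0]
Event 1: SEND 2->3: VV[2][2]++ -> VV[2]=[0, 0, 1, 0], msg_vec=[0, 0, 1, 0]; VV[3]=max(VV[3],msg_vec) then VV[3][3]++ -> VV[3]=[0, 0, 1, 1]
Event 2: SEND 3->2: VV[3][3]++ -> VV[3]=[0, 0, 1, 2], msg_vec=[0, 0, 1, 2]; VV[2]=max(VV[2],msg_vec) then VV[2][2]++ -> VV[2]=[0, 0, 2, 2]
Event 3: LOCAL 0: VV[0][0]++ -> VV[0]=[1, 0, 0, 0]
Event 4: LOCAL 0: VV[0][0]++ -> VV[0]=[2, 0, 0, 0]
Event 5: LOCAL 3: VV[3][3]++ -> VV[3]=[0, 0, 1, 3]
Event 1 stamp: [0, 0, 1, 0]
Event 4 stamp: [2, 0, 0, 0]
[0, 0, 1, 0] <= [2, 0, 0, 0]? False
[2, 0, 0, 0] <= [0, 0, 1, 0]? False
Relation: concurrent

Answer: concurrent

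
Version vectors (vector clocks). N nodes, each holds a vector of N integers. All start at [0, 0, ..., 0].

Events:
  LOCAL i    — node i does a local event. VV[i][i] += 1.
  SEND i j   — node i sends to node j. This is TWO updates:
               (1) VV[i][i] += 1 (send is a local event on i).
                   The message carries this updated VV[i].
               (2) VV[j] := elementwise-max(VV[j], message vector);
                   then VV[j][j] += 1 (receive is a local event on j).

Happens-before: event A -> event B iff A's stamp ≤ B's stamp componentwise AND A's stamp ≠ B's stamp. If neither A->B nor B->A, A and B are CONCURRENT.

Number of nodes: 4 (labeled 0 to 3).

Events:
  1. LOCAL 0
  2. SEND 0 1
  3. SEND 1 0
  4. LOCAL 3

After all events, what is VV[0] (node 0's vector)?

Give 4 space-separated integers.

Answer: 3 2 0 0

Derivation:
Initial: VV[0]=[0, 0, 0, 0]
Initial: VV[1]=[0, 0, 0, 0]
Initial: VV[2]=[0, 0, 0, 0]
Initial: VV[3]=[0, 0, 0, 0]
Event 1: LOCAL 0: VV[0][0]++ -> VV[0]=[1, 0, 0, 0]
Event 2: SEND 0->1: VV[0][0]++ -> VV[0]=[2, 0, 0, 0], msg_vec=[2, 0, 0, 0]; VV[1]=max(VV[1],msg_vec) then VV[1][1]++ -> VV[1]=[2, 1, 0, 0]
Event 3: SEND 1->0: VV[1][1]++ -> VV[1]=[2, 2, 0, 0], msg_vec=[2, 2, 0, 0]; VV[0]=max(VV[0],msg_vec) then VV[0][0]++ -> VV[0]=[3, 2, 0, 0]
Event 4: LOCAL 3: VV[3][3]++ -> VV[3]=[0, 0, 0, 1]
Final vectors: VV[0]=[3, 2, 0, 0]; VV[1]=[2, 2, 0, 0]; VV[2]=[0, 0, 0, 0]; VV[3]=[0, 0, 0, 1]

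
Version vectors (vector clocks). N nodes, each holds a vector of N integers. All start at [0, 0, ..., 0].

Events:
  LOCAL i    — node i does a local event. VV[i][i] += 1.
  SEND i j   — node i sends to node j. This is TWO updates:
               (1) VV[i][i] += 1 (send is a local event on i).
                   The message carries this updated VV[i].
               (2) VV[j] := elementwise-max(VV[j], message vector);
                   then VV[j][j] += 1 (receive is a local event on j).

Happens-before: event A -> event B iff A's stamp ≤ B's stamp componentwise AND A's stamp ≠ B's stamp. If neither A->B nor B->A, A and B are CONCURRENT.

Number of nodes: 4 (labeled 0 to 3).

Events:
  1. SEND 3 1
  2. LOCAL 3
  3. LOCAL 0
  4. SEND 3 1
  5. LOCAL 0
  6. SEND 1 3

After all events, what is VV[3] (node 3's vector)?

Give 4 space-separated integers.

Answer: 0 3 0 4

Derivation:
Initial: VV[0]=[0, 0, 0, 0]
Initial: VV[1]=[0, 0, 0, 0]
Initial: VV[2]=[0, 0, 0, 0]
Initial: VV[3]=[0, 0, 0, 0]
Event 1: SEND 3->1: VV[3][3]++ -> VV[3]=[0, 0, 0, 1], msg_vec=[0, 0, 0, 1]; VV[1]=max(VV[1],msg_vec) then VV[1][1]++ -> VV[1]=[0, 1, 0, 1]
Event 2: LOCAL 3: VV[3][3]++ -> VV[3]=[0, 0, 0, 2]
Event 3: LOCAL 0: VV[0][0]++ -> VV[0]=[1, 0, 0, 0]
Event 4: SEND 3->1: VV[3][3]++ -> VV[3]=[0, 0, 0, 3], msg_vec=[0, 0, 0, 3]; VV[1]=max(VV[1],msg_vec) then VV[1][1]++ -> VV[1]=[0, 2, 0, 3]
Event 5: LOCAL 0: VV[0][0]++ -> VV[0]=[2, 0, 0, 0]
Event 6: SEND 1->3: VV[1][1]++ -> VV[1]=[0, 3, 0, 3], msg_vec=[0, 3, 0, 3]; VV[3]=max(VV[3],msg_vec) then VV[3][3]++ -> VV[3]=[0, 3, 0, 4]
Final vectors: VV[0]=[2, 0, 0, 0]; VV[1]=[0, 3, 0, 3]; VV[2]=[0, 0, 0, 0]; VV[3]=[0, 3, 0, 4]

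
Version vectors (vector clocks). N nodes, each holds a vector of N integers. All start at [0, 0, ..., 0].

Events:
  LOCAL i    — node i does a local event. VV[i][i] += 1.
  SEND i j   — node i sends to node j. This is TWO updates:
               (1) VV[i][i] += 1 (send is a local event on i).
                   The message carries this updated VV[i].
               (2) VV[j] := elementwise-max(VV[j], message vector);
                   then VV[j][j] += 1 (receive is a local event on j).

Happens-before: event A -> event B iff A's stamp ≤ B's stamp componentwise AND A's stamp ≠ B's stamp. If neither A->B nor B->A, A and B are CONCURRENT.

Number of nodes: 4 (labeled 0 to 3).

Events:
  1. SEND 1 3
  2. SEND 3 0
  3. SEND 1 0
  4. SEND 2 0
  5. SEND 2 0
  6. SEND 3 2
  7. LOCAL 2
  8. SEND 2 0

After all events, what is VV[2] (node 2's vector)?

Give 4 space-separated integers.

Answer: 0 1 5 3

Derivation:
Initial: VV[0]=[0, 0, 0, 0]
Initial: VV[1]=[0, 0, 0, 0]
Initial: VV[2]=[0, 0, 0, 0]
Initial: VV[3]=[0, 0, 0, 0]
Event 1: SEND 1->3: VV[1][1]++ -> VV[1]=[0, 1, 0, 0], msg_vec=[0, 1, 0, 0]; VV[3]=max(VV[3],msg_vec) then VV[3][3]++ -> VV[3]=[0, 1, 0, 1]
Event 2: SEND 3->0: VV[3][3]++ -> VV[3]=[0, 1, 0, 2], msg_vec=[0, 1, 0, 2]; VV[0]=max(VV[0],msg_vec) then VV[0][0]++ -> VV[0]=[1, 1, 0, 2]
Event 3: SEND 1->0: VV[1][1]++ -> VV[1]=[0, 2, 0, 0], msg_vec=[0, 2, 0, 0]; VV[0]=max(VV[0],msg_vec) then VV[0][0]++ -> VV[0]=[2, 2, 0, 2]
Event 4: SEND 2->0: VV[2][2]++ -> VV[2]=[0, 0, 1, 0], msg_vec=[0, 0, 1, 0]; VV[0]=max(VV[0],msg_vec) then VV[0][0]++ -> VV[0]=[3, 2, 1, 2]
Event 5: SEND 2->0: VV[2][2]++ -> VV[2]=[0, 0, 2, 0], msg_vec=[0, 0, 2, 0]; VV[0]=max(VV[0],msg_vec) then VV[0][0]++ -> VV[0]=[4, 2, 2, 2]
Event 6: SEND 3->2: VV[3][3]++ -> VV[3]=[0, 1, 0, 3], msg_vec=[0, 1, 0, 3]; VV[2]=max(VV[2],msg_vec) then VV[2][2]++ -> VV[2]=[0, 1, 3, 3]
Event 7: LOCAL 2: VV[2][2]++ -> VV[2]=[0, 1, 4, 3]
Event 8: SEND 2->0: VV[2][2]++ -> VV[2]=[0, 1, 5, 3], msg_vec=[0, 1, 5, 3]; VV[0]=max(VV[0],msg_vec) then VV[0][0]++ -> VV[0]=[5, 2, 5, 3]
Final vectors: VV[0]=[5, 2, 5, 3]; VV[1]=[0, 2, 0, 0]; VV[2]=[0, 1, 5, 3]; VV[3]=[0, 1, 0, 3]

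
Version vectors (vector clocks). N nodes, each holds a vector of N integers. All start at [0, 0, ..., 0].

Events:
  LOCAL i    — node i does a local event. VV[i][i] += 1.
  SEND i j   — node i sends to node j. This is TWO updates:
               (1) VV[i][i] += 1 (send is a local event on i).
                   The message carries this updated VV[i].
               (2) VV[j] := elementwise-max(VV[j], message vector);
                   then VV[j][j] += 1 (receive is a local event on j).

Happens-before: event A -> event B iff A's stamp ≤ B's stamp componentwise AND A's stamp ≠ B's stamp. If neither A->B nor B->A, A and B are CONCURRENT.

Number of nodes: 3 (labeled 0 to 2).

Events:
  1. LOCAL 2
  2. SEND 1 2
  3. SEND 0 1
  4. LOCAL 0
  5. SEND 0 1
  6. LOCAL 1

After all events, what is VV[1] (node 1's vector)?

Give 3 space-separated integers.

Initial: VV[0]=[0, 0, 0]
Initial: VV[1]=[0, 0, 0]
Initial: VV[2]=[0, 0, 0]
Event 1: LOCAL 2: VV[2][2]++ -> VV[2]=[0, 0, 1]
Event 2: SEND 1->2: VV[1][1]++ -> VV[1]=[0, 1, 0], msg_vec=[0, 1, 0]; VV[2]=max(VV[2],msg_vec) then VV[2][2]++ -> VV[2]=[0, 1, 2]
Event 3: SEND 0->1: VV[0][0]++ -> VV[0]=[1, 0, 0], msg_vec=[1, 0, 0]; VV[1]=max(VV[1],msg_vec) then VV[1][1]++ -> VV[1]=[1, 2, 0]
Event 4: LOCAL 0: VV[0][0]++ -> VV[0]=[2, 0, 0]
Event 5: SEND 0->1: VV[0][0]++ -> VV[0]=[3, 0, 0], msg_vec=[3, 0, 0]; VV[1]=max(VV[1],msg_vec) then VV[1][1]++ -> VV[1]=[3, 3, 0]
Event 6: LOCAL 1: VV[1][1]++ -> VV[1]=[3, 4, 0]
Final vectors: VV[0]=[3, 0, 0]; VV[1]=[3, 4, 0]; VV[2]=[0, 1, 2]

Answer: 3 4 0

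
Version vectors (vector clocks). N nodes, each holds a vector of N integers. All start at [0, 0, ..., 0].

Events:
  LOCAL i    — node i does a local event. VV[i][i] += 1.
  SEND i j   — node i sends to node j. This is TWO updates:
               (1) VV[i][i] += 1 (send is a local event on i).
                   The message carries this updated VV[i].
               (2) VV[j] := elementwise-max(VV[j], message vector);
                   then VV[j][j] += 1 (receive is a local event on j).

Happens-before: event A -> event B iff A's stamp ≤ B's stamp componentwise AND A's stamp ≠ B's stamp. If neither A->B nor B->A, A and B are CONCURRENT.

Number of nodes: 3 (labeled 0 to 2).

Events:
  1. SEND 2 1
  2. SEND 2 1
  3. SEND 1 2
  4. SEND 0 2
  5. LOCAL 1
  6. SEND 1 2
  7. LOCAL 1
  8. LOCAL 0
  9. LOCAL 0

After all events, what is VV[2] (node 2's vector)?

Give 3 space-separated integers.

Answer: 1 5 5

Derivation:
Initial: VV[0]=[0, 0, 0]
Initial: VV[1]=[0, 0, 0]
Initial: VV[2]=[0, 0, 0]
Event 1: SEND 2->1: VV[2][2]++ -> VV[2]=[0, 0, 1], msg_vec=[0, 0, 1]; VV[1]=max(VV[1],msg_vec) then VV[1][1]++ -> VV[1]=[0, 1, 1]
Event 2: SEND 2->1: VV[2][2]++ -> VV[2]=[0, 0, 2], msg_vec=[0, 0, 2]; VV[1]=max(VV[1],msg_vec) then VV[1][1]++ -> VV[1]=[0, 2, 2]
Event 3: SEND 1->2: VV[1][1]++ -> VV[1]=[0, 3, 2], msg_vec=[0, 3, 2]; VV[2]=max(VV[2],msg_vec) then VV[2][2]++ -> VV[2]=[0, 3, 3]
Event 4: SEND 0->2: VV[0][0]++ -> VV[0]=[1, 0, 0], msg_vec=[1, 0, 0]; VV[2]=max(VV[2],msg_vec) then VV[2][2]++ -> VV[2]=[1, 3, 4]
Event 5: LOCAL 1: VV[1][1]++ -> VV[1]=[0, 4, 2]
Event 6: SEND 1->2: VV[1][1]++ -> VV[1]=[0, 5, 2], msg_vec=[0, 5, 2]; VV[2]=max(VV[2],msg_vec) then VV[2][2]++ -> VV[2]=[1, 5, 5]
Event 7: LOCAL 1: VV[1][1]++ -> VV[1]=[0, 6, 2]
Event 8: LOCAL 0: VV[0][0]++ -> VV[0]=[2, 0, 0]
Event 9: LOCAL 0: VV[0][0]++ -> VV[0]=[3, 0, 0]
Final vectors: VV[0]=[3, 0, 0]; VV[1]=[0, 6, 2]; VV[2]=[1, 5, 5]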